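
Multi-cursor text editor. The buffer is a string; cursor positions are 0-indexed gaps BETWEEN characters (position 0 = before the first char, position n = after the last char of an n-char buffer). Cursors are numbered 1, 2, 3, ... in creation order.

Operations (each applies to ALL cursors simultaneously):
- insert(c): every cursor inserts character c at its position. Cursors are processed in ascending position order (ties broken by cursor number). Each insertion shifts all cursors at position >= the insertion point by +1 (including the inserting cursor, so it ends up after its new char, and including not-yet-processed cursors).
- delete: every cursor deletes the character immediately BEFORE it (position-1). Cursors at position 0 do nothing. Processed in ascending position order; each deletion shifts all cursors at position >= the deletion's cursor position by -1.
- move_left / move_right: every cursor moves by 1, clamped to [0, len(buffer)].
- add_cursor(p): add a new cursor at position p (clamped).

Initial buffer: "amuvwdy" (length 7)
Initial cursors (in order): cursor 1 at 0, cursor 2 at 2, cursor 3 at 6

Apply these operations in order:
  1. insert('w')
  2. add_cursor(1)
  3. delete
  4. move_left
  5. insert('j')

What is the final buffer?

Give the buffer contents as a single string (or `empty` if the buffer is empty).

After op 1 (insert('w')): buffer="wamwuvwdwy" (len 10), cursors c1@1 c2@4 c3@9, authorship 1..2....3.
After op 2 (add_cursor(1)): buffer="wamwuvwdwy" (len 10), cursors c1@1 c4@1 c2@4 c3@9, authorship 1..2....3.
After op 3 (delete): buffer="amuvwdy" (len 7), cursors c1@0 c4@0 c2@2 c3@6, authorship .......
After op 4 (move_left): buffer="amuvwdy" (len 7), cursors c1@0 c4@0 c2@1 c3@5, authorship .......
After op 5 (insert('j')): buffer="jjajmuvwjdy" (len 11), cursors c1@2 c4@2 c2@4 c3@9, authorship 14.2....3..

Answer: jjajmuvwjdy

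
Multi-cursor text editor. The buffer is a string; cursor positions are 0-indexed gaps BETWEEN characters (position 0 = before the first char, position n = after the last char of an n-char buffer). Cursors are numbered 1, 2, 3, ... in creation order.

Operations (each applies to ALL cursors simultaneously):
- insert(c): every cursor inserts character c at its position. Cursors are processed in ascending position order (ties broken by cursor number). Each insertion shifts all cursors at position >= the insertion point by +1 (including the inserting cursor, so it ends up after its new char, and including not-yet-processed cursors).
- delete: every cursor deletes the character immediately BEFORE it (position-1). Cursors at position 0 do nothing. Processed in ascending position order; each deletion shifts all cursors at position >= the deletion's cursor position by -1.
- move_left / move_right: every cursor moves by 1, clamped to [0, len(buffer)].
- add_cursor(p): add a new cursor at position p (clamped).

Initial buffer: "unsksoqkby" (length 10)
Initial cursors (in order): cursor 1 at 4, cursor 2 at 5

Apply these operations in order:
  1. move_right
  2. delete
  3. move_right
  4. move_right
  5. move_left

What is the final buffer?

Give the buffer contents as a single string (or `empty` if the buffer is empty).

Answer: unskqkby

Derivation:
After op 1 (move_right): buffer="unsksoqkby" (len 10), cursors c1@5 c2@6, authorship ..........
After op 2 (delete): buffer="unskqkby" (len 8), cursors c1@4 c2@4, authorship ........
After op 3 (move_right): buffer="unskqkby" (len 8), cursors c1@5 c2@5, authorship ........
After op 4 (move_right): buffer="unskqkby" (len 8), cursors c1@6 c2@6, authorship ........
After op 5 (move_left): buffer="unskqkby" (len 8), cursors c1@5 c2@5, authorship ........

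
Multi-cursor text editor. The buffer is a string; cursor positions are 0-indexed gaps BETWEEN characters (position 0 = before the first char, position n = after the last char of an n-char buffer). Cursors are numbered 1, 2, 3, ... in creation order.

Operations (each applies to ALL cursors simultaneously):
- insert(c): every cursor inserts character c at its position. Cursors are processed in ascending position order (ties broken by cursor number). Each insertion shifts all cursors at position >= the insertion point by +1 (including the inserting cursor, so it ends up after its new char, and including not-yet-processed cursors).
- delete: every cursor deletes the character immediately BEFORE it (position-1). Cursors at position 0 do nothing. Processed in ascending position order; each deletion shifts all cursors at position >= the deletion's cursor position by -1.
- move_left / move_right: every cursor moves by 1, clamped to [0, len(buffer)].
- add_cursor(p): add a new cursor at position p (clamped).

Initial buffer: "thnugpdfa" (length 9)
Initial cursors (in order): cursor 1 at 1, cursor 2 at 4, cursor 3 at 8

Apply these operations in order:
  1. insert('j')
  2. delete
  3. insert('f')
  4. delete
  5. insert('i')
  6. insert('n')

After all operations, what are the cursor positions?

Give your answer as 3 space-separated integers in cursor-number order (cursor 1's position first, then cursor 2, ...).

After op 1 (insert('j')): buffer="tjhnujgpdfja" (len 12), cursors c1@2 c2@6 c3@11, authorship .1...2....3.
After op 2 (delete): buffer="thnugpdfa" (len 9), cursors c1@1 c2@4 c3@8, authorship .........
After op 3 (insert('f')): buffer="tfhnufgpdffa" (len 12), cursors c1@2 c2@6 c3@11, authorship .1...2....3.
After op 4 (delete): buffer="thnugpdfa" (len 9), cursors c1@1 c2@4 c3@8, authorship .........
After op 5 (insert('i')): buffer="tihnuigpdfia" (len 12), cursors c1@2 c2@6 c3@11, authorship .1...2....3.
After op 6 (insert('n')): buffer="tinhnuingpdfina" (len 15), cursors c1@3 c2@8 c3@14, authorship .11...22....33.

Answer: 3 8 14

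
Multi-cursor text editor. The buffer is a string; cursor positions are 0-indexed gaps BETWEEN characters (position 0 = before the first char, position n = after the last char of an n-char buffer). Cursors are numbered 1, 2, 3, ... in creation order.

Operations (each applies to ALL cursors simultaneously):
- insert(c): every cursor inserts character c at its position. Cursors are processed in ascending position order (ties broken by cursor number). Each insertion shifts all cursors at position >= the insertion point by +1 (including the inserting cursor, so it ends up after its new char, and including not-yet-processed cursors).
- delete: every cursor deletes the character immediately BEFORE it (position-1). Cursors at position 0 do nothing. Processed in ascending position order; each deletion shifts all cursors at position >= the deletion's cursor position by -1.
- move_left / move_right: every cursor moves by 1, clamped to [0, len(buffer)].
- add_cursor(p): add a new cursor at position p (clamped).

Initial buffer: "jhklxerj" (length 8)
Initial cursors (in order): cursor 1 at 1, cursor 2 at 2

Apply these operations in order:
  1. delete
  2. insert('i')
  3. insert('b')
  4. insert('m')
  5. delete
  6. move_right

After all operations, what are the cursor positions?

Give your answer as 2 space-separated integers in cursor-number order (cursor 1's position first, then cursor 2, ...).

After op 1 (delete): buffer="klxerj" (len 6), cursors c1@0 c2@0, authorship ......
After op 2 (insert('i')): buffer="iiklxerj" (len 8), cursors c1@2 c2@2, authorship 12......
After op 3 (insert('b')): buffer="iibbklxerj" (len 10), cursors c1@4 c2@4, authorship 1212......
After op 4 (insert('m')): buffer="iibbmmklxerj" (len 12), cursors c1@6 c2@6, authorship 121212......
After op 5 (delete): buffer="iibbklxerj" (len 10), cursors c1@4 c2@4, authorship 1212......
After op 6 (move_right): buffer="iibbklxerj" (len 10), cursors c1@5 c2@5, authorship 1212......

Answer: 5 5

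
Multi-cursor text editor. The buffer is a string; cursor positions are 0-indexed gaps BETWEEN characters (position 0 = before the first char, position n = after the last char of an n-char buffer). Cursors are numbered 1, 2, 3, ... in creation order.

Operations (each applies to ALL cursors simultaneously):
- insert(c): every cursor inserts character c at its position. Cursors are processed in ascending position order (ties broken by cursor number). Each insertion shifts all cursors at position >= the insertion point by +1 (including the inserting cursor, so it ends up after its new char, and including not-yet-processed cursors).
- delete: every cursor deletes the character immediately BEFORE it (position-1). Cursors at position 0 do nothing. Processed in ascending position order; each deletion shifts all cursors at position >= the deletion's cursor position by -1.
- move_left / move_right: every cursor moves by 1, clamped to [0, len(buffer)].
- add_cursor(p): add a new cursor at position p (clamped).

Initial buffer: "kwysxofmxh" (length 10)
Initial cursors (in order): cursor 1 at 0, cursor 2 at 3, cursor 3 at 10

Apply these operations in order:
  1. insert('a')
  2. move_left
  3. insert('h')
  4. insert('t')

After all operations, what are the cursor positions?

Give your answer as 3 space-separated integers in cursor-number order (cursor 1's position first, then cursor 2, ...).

Answer: 2 8 18

Derivation:
After op 1 (insert('a')): buffer="akwyasxofmxha" (len 13), cursors c1@1 c2@5 c3@13, authorship 1...2.......3
After op 2 (move_left): buffer="akwyasxofmxha" (len 13), cursors c1@0 c2@4 c3@12, authorship 1...2.......3
After op 3 (insert('h')): buffer="hakwyhasxofmxhha" (len 16), cursors c1@1 c2@6 c3@15, authorship 11...22.......33
After op 4 (insert('t')): buffer="htakwyhtasxofmxhhta" (len 19), cursors c1@2 c2@8 c3@18, authorship 111...222.......333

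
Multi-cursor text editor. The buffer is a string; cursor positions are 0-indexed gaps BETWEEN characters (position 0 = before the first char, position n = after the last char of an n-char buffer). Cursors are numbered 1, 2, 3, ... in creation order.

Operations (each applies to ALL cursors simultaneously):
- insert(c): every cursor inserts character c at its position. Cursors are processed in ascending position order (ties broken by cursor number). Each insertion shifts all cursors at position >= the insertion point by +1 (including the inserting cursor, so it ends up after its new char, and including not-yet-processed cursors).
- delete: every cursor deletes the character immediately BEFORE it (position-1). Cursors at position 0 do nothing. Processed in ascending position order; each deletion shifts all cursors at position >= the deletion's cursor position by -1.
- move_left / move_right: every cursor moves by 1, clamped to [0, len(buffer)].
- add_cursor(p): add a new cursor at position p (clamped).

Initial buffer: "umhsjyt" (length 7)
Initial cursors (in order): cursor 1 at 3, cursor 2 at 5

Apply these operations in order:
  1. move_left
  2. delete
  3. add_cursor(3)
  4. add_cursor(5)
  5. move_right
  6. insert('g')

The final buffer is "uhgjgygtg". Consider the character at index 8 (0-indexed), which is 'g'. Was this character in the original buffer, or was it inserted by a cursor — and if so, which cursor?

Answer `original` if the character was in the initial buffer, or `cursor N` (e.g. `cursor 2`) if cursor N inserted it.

Answer: cursor 4

Derivation:
After op 1 (move_left): buffer="umhsjyt" (len 7), cursors c1@2 c2@4, authorship .......
After op 2 (delete): buffer="uhjyt" (len 5), cursors c1@1 c2@2, authorship .....
After op 3 (add_cursor(3)): buffer="uhjyt" (len 5), cursors c1@1 c2@2 c3@3, authorship .....
After op 4 (add_cursor(5)): buffer="uhjyt" (len 5), cursors c1@1 c2@2 c3@3 c4@5, authorship .....
After op 5 (move_right): buffer="uhjyt" (len 5), cursors c1@2 c2@3 c3@4 c4@5, authorship .....
After op 6 (insert('g')): buffer="uhgjgygtg" (len 9), cursors c1@3 c2@5 c3@7 c4@9, authorship ..1.2.3.4
Authorship (.=original, N=cursor N): . . 1 . 2 . 3 . 4
Index 8: author = 4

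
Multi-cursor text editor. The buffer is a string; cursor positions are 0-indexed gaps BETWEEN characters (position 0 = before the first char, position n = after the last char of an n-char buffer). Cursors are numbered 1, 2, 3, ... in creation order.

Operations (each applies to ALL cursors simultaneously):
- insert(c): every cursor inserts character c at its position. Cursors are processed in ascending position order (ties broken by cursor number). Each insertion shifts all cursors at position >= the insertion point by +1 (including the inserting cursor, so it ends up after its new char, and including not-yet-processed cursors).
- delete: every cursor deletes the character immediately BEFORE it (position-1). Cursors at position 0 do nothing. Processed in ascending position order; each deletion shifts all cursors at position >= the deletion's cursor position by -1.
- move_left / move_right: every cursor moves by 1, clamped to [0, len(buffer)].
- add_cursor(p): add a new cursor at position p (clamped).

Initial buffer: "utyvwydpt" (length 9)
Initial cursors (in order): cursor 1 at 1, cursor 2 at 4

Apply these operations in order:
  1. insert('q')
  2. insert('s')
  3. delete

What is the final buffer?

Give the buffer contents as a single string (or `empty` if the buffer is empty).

After op 1 (insert('q')): buffer="uqtyvqwydpt" (len 11), cursors c1@2 c2@6, authorship .1...2.....
After op 2 (insert('s')): buffer="uqstyvqswydpt" (len 13), cursors c1@3 c2@8, authorship .11...22.....
After op 3 (delete): buffer="uqtyvqwydpt" (len 11), cursors c1@2 c2@6, authorship .1...2.....

Answer: uqtyvqwydpt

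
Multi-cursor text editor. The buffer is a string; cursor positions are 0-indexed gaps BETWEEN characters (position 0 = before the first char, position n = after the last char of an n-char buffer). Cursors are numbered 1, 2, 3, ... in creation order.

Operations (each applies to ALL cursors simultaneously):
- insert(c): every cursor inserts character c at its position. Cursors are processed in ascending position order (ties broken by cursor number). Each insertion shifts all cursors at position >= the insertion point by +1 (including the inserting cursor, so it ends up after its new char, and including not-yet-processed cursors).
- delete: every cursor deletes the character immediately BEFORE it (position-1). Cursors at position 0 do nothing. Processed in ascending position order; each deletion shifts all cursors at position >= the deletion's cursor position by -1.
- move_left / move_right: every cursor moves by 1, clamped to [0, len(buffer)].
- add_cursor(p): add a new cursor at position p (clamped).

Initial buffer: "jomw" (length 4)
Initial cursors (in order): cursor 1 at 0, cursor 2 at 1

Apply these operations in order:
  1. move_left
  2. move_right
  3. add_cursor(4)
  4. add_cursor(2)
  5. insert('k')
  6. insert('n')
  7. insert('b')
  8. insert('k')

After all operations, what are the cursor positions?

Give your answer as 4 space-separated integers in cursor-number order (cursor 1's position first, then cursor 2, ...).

Answer: 9 9 20 14

Derivation:
After op 1 (move_left): buffer="jomw" (len 4), cursors c1@0 c2@0, authorship ....
After op 2 (move_right): buffer="jomw" (len 4), cursors c1@1 c2@1, authorship ....
After op 3 (add_cursor(4)): buffer="jomw" (len 4), cursors c1@1 c2@1 c3@4, authorship ....
After op 4 (add_cursor(2)): buffer="jomw" (len 4), cursors c1@1 c2@1 c4@2 c3@4, authorship ....
After op 5 (insert('k')): buffer="jkkokmwk" (len 8), cursors c1@3 c2@3 c4@5 c3@8, authorship .12.4..3
After op 6 (insert('n')): buffer="jkknnoknmwkn" (len 12), cursors c1@5 c2@5 c4@8 c3@12, authorship .1212.44..33
After op 7 (insert('b')): buffer="jkknnbboknbmwknb" (len 16), cursors c1@7 c2@7 c4@11 c3@16, authorship .121212.444..333
After op 8 (insert('k')): buffer="jkknnbbkkoknbkmwknbk" (len 20), cursors c1@9 c2@9 c4@14 c3@20, authorship .12121212.4444..3333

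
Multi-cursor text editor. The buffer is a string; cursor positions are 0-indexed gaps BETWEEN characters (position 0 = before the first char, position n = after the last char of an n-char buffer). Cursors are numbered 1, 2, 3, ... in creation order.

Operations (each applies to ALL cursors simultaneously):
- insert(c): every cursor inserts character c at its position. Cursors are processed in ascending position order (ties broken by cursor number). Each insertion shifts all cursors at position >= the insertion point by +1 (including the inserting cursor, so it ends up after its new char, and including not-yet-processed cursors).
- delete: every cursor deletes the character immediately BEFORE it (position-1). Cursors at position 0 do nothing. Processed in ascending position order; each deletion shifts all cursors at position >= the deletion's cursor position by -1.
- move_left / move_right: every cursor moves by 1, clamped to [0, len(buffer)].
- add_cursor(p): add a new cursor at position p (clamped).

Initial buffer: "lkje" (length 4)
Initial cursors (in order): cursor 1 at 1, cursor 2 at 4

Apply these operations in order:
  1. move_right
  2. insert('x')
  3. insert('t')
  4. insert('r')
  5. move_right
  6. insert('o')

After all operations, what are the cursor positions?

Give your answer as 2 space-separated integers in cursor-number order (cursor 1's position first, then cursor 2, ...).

Answer: 7 12

Derivation:
After op 1 (move_right): buffer="lkje" (len 4), cursors c1@2 c2@4, authorship ....
After op 2 (insert('x')): buffer="lkxjex" (len 6), cursors c1@3 c2@6, authorship ..1..2
After op 3 (insert('t')): buffer="lkxtjext" (len 8), cursors c1@4 c2@8, authorship ..11..22
After op 4 (insert('r')): buffer="lkxtrjextr" (len 10), cursors c1@5 c2@10, authorship ..111..222
After op 5 (move_right): buffer="lkxtrjextr" (len 10), cursors c1@6 c2@10, authorship ..111..222
After op 6 (insert('o')): buffer="lkxtrjoextro" (len 12), cursors c1@7 c2@12, authorship ..111.1.2222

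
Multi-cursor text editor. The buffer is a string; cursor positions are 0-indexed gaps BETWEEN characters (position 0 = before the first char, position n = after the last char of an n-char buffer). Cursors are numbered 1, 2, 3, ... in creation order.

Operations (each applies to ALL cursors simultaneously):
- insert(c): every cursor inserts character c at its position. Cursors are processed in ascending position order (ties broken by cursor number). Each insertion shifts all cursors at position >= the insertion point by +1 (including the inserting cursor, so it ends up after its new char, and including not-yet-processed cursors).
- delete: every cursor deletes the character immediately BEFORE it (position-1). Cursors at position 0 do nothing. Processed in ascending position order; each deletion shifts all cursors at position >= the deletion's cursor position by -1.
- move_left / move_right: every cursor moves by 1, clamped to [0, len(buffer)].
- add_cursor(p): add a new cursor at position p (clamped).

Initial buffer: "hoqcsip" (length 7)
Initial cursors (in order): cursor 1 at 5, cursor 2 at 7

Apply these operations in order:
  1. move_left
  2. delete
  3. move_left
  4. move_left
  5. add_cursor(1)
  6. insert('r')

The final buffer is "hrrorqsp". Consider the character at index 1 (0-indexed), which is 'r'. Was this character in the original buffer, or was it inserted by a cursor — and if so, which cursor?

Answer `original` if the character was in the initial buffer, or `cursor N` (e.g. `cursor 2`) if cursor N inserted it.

Answer: cursor 1

Derivation:
After op 1 (move_left): buffer="hoqcsip" (len 7), cursors c1@4 c2@6, authorship .......
After op 2 (delete): buffer="hoqsp" (len 5), cursors c1@3 c2@4, authorship .....
After op 3 (move_left): buffer="hoqsp" (len 5), cursors c1@2 c2@3, authorship .....
After op 4 (move_left): buffer="hoqsp" (len 5), cursors c1@1 c2@2, authorship .....
After op 5 (add_cursor(1)): buffer="hoqsp" (len 5), cursors c1@1 c3@1 c2@2, authorship .....
After op 6 (insert('r')): buffer="hrrorqsp" (len 8), cursors c1@3 c3@3 c2@5, authorship .13.2...
Authorship (.=original, N=cursor N): . 1 3 . 2 . . .
Index 1: author = 1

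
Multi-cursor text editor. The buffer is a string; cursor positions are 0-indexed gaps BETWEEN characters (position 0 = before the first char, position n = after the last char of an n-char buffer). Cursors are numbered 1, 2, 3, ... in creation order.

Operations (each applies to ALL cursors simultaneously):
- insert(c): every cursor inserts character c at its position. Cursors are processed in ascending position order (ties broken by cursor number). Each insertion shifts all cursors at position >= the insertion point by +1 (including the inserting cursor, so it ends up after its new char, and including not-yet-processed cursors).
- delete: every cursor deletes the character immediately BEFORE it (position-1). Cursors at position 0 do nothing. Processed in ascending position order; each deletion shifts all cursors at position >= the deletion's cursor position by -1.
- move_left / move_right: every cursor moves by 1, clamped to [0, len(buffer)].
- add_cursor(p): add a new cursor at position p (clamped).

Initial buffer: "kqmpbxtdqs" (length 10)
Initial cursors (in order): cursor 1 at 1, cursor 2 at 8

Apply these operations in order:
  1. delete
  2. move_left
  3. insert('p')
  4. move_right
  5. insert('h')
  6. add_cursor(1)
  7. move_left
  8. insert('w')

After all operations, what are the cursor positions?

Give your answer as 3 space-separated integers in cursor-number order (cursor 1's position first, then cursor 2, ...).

After op 1 (delete): buffer="qmpbxtqs" (len 8), cursors c1@0 c2@6, authorship ........
After op 2 (move_left): buffer="qmpbxtqs" (len 8), cursors c1@0 c2@5, authorship ........
After op 3 (insert('p')): buffer="pqmpbxptqs" (len 10), cursors c1@1 c2@7, authorship 1.....2...
After op 4 (move_right): buffer="pqmpbxptqs" (len 10), cursors c1@2 c2@8, authorship 1.....2...
After op 5 (insert('h')): buffer="pqhmpbxpthqs" (len 12), cursors c1@3 c2@10, authorship 1.1....2.2..
After op 6 (add_cursor(1)): buffer="pqhmpbxpthqs" (len 12), cursors c3@1 c1@3 c2@10, authorship 1.1....2.2..
After op 7 (move_left): buffer="pqhmpbxpthqs" (len 12), cursors c3@0 c1@2 c2@9, authorship 1.1....2.2..
After op 8 (insert('w')): buffer="wpqwhmpbxptwhqs" (len 15), cursors c3@1 c1@4 c2@12, authorship 31.11....2.22..

Answer: 4 12 1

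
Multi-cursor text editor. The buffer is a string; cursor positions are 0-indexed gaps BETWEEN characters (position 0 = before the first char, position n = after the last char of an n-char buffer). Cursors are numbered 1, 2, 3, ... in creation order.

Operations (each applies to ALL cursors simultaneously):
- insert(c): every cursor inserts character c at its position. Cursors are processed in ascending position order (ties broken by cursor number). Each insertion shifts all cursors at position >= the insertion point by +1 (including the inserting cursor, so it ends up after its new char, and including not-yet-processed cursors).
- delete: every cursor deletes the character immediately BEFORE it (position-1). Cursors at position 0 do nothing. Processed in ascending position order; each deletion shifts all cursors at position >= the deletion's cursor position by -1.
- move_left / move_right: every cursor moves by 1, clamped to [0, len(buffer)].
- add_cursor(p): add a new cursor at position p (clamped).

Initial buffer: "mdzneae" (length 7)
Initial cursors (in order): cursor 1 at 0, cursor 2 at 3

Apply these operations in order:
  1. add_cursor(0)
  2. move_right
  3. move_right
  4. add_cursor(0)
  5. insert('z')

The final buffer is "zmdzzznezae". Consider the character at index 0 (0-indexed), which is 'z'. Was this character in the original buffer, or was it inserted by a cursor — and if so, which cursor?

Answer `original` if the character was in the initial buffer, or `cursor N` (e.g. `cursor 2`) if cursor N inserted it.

Answer: cursor 4

Derivation:
After op 1 (add_cursor(0)): buffer="mdzneae" (len 7), cursors c1@0 c3@0 c2@3, authorship .......
After op 2 (move_right): buffer="mdzneae" (len 7), cursors c1@1 c3@1 c2@4, authorship .......
After op 3 (move_right): buffer="mdzneae" (len 7), cursors c1@2 c3@2 c2@5, authorship .......
After op 4 (add_cursor(0)): buffer="mdzneae" (len 7), cursors c4@0 c1@2 c3@2 c2@5, authorship .......
After op 5 (insert('z')): buffer="zmdzzznezae" (len 11), cursors c4@1 c1@5 c3@5 c2@9, authorship 4..13...2..
Authorship (.=original, N=cursor N): 4 . . 1 3 . . . 2 . .
Index 0: author = 4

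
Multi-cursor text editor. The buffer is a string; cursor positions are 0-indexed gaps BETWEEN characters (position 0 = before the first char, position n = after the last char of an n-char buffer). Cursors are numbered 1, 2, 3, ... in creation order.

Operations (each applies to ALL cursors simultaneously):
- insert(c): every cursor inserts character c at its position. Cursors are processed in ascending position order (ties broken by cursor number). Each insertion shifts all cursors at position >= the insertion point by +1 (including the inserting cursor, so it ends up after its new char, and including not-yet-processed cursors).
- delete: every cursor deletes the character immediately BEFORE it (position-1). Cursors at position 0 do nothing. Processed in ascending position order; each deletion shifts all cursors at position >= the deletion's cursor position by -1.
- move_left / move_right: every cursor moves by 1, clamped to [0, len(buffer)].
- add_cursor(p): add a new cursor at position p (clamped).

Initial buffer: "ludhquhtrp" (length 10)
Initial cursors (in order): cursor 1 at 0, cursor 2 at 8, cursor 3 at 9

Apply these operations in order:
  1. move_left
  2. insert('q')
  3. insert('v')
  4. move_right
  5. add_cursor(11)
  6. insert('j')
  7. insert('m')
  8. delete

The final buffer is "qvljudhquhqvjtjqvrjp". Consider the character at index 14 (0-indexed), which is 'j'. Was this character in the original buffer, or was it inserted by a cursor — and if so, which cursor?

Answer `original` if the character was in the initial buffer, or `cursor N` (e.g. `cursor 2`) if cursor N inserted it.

Answer: cursor 2

Derivation:
After op 1 (move_left): buffer="ludhquhtrp" (len 10), cursors c1@0 c2@7 c3@8, authorship ..........
After op 2 (insert('q')): buffer="qludhquhqtqrp" (len 13), cursors c1@1 c2@9 c3@11, authorship 1.......2.3..
After op 3 (insert('v')): buffer="qvludhquhqvtqvrp" (len 16), cursors c1@2 c2@11 c3@14, authorship 11.......22.33..
After op 4 (move_right): buffer="qvludhquhqvtqvrp" (len 16), cursors c1@3 c2@12 c3@15, authorship 11.......22.33..
After op 5 (add_cursor(11)): buffer="qvludhquhqvtqvrp" (len 16), cursors c1@3 c4@11 c2@12 c3@15, authorship 11.......22.33..
After op 6 (insert('j')): buffer="qvljudhquhqvjtjqvrjp" (len 20), cursors c1@4 c4@13 c2@15 c3@19, authorship 11.1......224.233.3.
After op 7 (insert('m')): buffer="qvljmudhquhqvjmtjmqvrjmp" (len 24), cursors c1@5 c4@15 c2@18 c3@23, authorship 11.11......2244.2233.33.
After op 8 (delete): buffer="qvljudhquhqvjtjqvrjp" (len 20), cursors c1@4 c4@13 c2@15 c3@19, authorship 11.1......224.233.3.
Authorship (.=original, N=cursor N): 1 1 . 1 . . . . . . 2 2 4 . 2 3 3 . 3 .
Index 14: author = 2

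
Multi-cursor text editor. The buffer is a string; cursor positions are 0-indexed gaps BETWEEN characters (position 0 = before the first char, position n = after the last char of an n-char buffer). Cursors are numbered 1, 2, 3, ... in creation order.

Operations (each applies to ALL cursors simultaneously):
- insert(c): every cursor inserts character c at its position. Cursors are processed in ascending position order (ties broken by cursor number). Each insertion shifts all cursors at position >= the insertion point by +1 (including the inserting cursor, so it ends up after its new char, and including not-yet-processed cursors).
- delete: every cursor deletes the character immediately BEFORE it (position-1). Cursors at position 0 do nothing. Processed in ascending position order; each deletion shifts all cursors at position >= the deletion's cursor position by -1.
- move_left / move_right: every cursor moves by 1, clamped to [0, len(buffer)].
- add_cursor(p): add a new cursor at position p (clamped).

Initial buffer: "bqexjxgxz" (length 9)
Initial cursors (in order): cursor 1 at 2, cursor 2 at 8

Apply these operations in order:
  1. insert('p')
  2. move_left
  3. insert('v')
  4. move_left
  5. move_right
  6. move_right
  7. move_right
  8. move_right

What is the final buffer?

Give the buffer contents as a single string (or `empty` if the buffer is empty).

Answer: bqvpexjxgxvpz

Derivation:
After op 1 (insert('p')): buffer="bqpexjxgxpz" (len 11), cursors c1@3 c2@10, authorship ..1......2.
After op 2 (move_left): buffer="bqpexjxgxpz" (len 11), cursors c1@2 c2@9, authorship ..1......2.
After op 3 (insert('v')): buffer="bqvpexjxgxvpz" (len 13), cursors c1@3 c2@11, authorship ..11......22.
After op 4 (move_left): buffer="bqvpexjxgxvpz" (len 13), cursors c1@2 c2@10, authorship ..11......22.
After op 5 (move_right): buffer="bqvpexjxgxvpz" (len 13), cursors c1@3 c2@11, authorship ..11......22.
After op 6 (move_right): buffer="bqvpexjxgxvpz" (len 13), cursors c1@4 c2@12, authorship ..11......22.
After op 7 (move_right): buffer="bqvpexjxgxvpz" (len 13), cursors c1@5 c2@13, authorship ..11......22.
After op 8 (move_right): buffer="bqvpexjxgxvpz" (len 13), cursors c1@6 c2@13, authorship ..11......22.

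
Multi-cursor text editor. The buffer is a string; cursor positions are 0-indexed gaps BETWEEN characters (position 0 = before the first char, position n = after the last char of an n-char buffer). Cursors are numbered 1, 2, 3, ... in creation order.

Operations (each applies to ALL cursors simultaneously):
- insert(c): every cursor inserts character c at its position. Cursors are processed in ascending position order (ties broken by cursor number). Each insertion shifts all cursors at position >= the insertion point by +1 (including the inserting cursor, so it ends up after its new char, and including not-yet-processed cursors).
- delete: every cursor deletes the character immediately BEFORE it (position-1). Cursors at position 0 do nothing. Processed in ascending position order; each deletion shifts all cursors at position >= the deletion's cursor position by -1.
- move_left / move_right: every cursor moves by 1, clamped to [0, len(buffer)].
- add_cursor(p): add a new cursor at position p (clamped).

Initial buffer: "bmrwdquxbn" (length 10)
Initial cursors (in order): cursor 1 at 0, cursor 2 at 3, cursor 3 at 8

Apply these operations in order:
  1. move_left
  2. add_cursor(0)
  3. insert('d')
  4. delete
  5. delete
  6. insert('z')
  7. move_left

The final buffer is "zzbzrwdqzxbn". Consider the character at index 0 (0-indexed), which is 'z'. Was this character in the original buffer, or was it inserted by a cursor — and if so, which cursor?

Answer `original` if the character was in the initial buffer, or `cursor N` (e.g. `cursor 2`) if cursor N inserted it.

Answer: cursor 1

Derivation:
After op 1 (move_left): buffer="bmrwdquxbn" (len 10), cursors c1@0 c2@2 c3@7, authorship ..........
After op 2 (add_cursor(0)): buffer="bmrwdquxbn" (len 10), cursors c1@0 c4@0 c2@2 c3@7, authorship ..........
After op 3 (insert('d')): buffer="ddbmdrwdqudxbn" (len 14), cursors c1@2 c4@2 c2@5 c3@11, authorship 14..2.....3...
After op 4 (delete): buffer="bmrwdquxbn" (len 10), cursors c1@0 c4@0 c2@2 c3@7, authorship ..........
After op 5 (delete): buffer="brwdqxbn" (len 8), cursors c1@0 c4@0 c2@1 c3@5, authorship ........
After op 6 (insert('z')): buffer="zzbzrwdqzxbn" (len 12), cursors c1@2 c4@2 c2@4 c3@9, authorship 14.2....3...
After op 7 (move_left): buffer="zzbzrwdqzxbn" (len 12), cursors c1@1 c4@1 c2@3 c3@8, authorship 14.2....3...
Authorship (.=original, N=cursor N): 1 4 . 2 . . . . 3 . . .
Index 0: author = 1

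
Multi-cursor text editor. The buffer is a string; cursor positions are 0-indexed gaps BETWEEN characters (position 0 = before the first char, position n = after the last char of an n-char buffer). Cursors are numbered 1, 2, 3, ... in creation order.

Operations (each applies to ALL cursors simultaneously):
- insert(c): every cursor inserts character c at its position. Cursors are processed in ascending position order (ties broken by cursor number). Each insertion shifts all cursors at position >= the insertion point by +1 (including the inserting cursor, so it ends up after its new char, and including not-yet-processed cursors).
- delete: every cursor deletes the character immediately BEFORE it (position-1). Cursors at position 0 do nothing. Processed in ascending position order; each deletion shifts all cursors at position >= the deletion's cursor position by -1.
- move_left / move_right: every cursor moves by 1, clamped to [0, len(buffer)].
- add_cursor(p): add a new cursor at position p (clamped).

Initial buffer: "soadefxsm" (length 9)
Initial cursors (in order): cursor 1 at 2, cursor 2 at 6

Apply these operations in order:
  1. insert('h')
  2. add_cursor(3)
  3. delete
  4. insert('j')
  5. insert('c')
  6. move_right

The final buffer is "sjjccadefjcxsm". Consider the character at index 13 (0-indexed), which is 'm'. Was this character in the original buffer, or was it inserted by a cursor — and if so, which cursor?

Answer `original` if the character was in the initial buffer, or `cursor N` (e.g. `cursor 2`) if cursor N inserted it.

After op 1 (insert('h')): buffer="sohadefhxsm" (len 11), cursors c1@3 c2@8, authorship ..1....2...
After op 2 (add_cursor(3)): buffer="sohadefhxsm" (len 11), cursors c1@3 c3@3 c2@8, authorship ..1....2...
After op 3 (delete): buffer="sadefxsm" (len 8), cursors c1@1 c3@1 c2@5, authorship ........
After op 4 (insert('j')): buffer="sjjadefjxsm" (len 11), cursors c1@3 c3@3 c2@8, authorship .13....2...
After op 5 (insert('c')): buffer="sjjccadefjcxsm" (len 14), cursors c1@5 c3@5 c2@11, authorship .1313....22...
After op 6 (move_right): buffer="sjjccadefjcxsm" (len 14), cursors c1@6 c3@6 c2@12, authorship .1313....22...
Authorship (.=original, N=cursor N): . 1 3 1 3 . . . . 2 2 . . .
Index 13: author = original

Answer: original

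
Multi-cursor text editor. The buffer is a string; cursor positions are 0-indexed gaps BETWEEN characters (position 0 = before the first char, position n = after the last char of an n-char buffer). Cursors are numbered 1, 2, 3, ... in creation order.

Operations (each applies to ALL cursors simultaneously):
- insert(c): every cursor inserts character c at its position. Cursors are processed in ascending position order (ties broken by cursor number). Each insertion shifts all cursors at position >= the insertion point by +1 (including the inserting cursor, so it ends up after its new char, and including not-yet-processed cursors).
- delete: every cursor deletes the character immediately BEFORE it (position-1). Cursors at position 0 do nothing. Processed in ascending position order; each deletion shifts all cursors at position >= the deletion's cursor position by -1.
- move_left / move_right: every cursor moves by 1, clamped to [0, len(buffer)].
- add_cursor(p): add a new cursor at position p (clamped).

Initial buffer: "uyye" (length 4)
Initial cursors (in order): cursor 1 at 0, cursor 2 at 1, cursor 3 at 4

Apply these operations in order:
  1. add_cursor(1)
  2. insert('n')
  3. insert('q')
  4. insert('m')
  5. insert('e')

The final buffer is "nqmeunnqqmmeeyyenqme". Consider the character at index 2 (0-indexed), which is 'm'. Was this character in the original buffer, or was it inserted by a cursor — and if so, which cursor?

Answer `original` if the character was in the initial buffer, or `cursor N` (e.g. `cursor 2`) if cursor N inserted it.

Answer: cursor 1

Derivation:
After op 1 (add_cursor(1)): buffer="uyye" (len 4), cursors c1@0 c2@1 c4@1 c3@4, authorship ....
After op 2 (insert('n')): buffer="nunnyyen" (len 8), cursors c1@1 c2@4 c4@4 c3@8, authorship 1.24...3
After op 3 (insert('q')): buffer="nqunnqqyyenq" (len 12), cursors c1@2 c2@7 c4@7 c3@12, authorship 11.2424...33
After op 4 (insert('m')): buffer="nqmunnqqmmyyenqm" (len 16), cursors c1@3 c2@10 c4@10 c3@16, authorship 111.242424...333
After op 5 (insert('e')): buffer="nqmeunnqqmmeeyyenqme" (len 20), cursors c1@4 c2@13 c4@13 c3@20, authorship 1111.24242424...3333
Authorship (.=original, N=cursor N): 1 1 1 1 . 2 4 2 4 2 4 2 4 . . . 3 3 3 3
Index 2: author = 1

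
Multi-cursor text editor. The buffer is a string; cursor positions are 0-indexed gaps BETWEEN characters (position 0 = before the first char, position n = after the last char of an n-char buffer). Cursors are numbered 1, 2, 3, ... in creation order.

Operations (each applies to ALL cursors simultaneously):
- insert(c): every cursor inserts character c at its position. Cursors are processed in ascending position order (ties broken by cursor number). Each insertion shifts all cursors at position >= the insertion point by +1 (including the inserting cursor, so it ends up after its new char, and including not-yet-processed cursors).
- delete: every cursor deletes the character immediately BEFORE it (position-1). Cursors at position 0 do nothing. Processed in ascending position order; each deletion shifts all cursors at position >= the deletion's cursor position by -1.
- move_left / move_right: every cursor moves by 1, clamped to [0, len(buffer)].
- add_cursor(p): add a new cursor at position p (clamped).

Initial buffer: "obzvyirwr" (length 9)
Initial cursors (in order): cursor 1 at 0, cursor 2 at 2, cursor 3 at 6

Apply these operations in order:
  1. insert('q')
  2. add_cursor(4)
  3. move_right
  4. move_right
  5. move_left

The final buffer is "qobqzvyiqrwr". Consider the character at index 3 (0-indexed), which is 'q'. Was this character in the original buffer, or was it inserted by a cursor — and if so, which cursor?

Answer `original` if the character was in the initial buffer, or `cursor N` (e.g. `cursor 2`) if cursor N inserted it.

Answer: cursor 2

Derivation:
After op 1 (insert('q')): buffer="qobqzvyiqrwr" (len 12), cursors c1@1 c2@4 c3@9, authorship 1..2....3...
After op 2 (add_cursor(4)): buffer="qobqzvyiqrwr" (len 12), cursors c1@1 c2@4 c4@4 c3@9, authorship 1..2....3...
After op 3 (move_right): buffer="qobqzvyiqrwr" (len 12), cursors c1@2 c2@5 c4@5 c3@10, authorship 1..2....3...
After op 4 (move_right): buffer="qobqzvyiqrwr" (len 12), cursors c1@3 c2@6 c4@6 c3@11, authorship 1..2....3...
After op 5 (move_left): buffer="qobqzvyiqrwr" (len 12), cursors c1@2 c2@5 c4@5 c3@10, authorship 1..2....3...
Authorship (.=original, N=cursor N): 1 . . 2 . . . . 3 . . .
Index 3: author = 2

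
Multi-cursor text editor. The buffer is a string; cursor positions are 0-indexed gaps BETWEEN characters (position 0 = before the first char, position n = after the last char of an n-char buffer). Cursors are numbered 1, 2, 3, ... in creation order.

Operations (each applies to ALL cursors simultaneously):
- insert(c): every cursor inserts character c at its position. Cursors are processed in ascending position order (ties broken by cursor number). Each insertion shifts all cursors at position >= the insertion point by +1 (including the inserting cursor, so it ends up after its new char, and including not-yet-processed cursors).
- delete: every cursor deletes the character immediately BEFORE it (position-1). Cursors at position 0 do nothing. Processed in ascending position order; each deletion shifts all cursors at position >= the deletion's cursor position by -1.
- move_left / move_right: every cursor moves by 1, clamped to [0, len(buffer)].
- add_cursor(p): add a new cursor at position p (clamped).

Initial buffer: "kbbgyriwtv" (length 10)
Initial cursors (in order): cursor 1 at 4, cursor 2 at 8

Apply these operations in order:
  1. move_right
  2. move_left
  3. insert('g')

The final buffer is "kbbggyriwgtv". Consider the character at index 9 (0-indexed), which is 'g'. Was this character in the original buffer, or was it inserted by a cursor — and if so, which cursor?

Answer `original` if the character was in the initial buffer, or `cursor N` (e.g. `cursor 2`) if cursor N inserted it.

After op 1 (move_right): buffer="kbbgyriwtv" (len 10), cursors c1@5 c2@9, authorship ..........
After op 2 (move_left): buffer="kbbgyriwtv" (len 10), cursors c1@4 c2@8, authorship ..........
After op 3 (insert('g')): buffer="kbbggyriwgtv" (len 12), cursors c1@5 c2@10, authorship ....1....2..
Authorship (.=original, N=cursor N): . . . . 1 . . . . 2 . .
Index 9: author = 2

Answer: cursor 2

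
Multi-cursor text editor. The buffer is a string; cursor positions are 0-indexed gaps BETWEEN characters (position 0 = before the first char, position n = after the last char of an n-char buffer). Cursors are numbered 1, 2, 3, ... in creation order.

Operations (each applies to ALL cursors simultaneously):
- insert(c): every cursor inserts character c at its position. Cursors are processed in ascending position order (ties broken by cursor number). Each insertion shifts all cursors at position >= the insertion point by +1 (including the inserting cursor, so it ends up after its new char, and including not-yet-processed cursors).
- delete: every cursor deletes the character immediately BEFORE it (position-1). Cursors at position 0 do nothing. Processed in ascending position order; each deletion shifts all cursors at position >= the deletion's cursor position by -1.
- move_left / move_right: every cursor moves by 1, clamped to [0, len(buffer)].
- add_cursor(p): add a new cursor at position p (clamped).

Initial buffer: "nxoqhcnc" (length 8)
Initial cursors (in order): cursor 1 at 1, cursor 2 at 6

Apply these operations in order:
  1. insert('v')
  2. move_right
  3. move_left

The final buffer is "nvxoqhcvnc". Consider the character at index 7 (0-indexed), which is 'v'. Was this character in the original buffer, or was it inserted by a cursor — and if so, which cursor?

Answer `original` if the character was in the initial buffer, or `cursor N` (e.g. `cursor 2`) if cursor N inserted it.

After op 1 (insert('v')): buffer="nvxoqhcvnc" (len 10), cursors c1@2 c2@8, authorship .1.....2..
After op 2 (move_right): buffer="nvxoqhcvnc" (len 10), cursors c1@3 c2@9, authorship .1.....2..
After op 3 (move_left): buffer="nvxoqhcvnc" (len 10), cursors c1@2 c2@8, authorship .1.....2..
Authorship (.=original, N=cursor N): . 1 . . . . . 2 . .
Index 7: author = 2

Answer: cursor 2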